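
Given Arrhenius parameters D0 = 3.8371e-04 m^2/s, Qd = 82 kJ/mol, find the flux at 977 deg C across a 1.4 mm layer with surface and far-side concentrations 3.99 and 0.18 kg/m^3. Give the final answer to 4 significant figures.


Step 1: D = D0 * exp(-Qd/(R*T))
T = 977 + 273.15 = 1250.15 K
D = 3.8371e-04 * exp(-82e3 / (8.314 * 1250.15)) = 1.4378e-07 m^2/s
Step 2: J = D * (C1 - C2) / dx
J = 1.4378e-07 * (3.99 - 0.18) / 1.4e-03
J = 3.913e-04 kg/(m^2*s)


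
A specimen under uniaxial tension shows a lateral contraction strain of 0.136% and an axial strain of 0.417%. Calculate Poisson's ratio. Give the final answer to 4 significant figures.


nu = -epsilon_lat / epsilon_axial
Lateral strain is contraction (negative), so using magnitudes:
nu = 0.136 / 0.417
nu = 0.3261


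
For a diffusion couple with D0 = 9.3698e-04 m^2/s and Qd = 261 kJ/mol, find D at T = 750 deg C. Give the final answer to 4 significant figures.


D = D0 * exp(-Qd / (R*T))
T = 1023.15 K
D = 9.3698e-04 * exp(-261e3 / (8.314 * 1023.15))
D = 4.431e-17 m^2/s


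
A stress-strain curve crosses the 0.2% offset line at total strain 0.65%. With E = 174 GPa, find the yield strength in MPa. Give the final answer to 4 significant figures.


Offset strain = 0.002
Elastic strain at yield = total_strain - offset = 6.5e-03 - 0.002 = 4.5e-03
sigma_y = E * elastic_strain = 174000 * 4.5e-03
sigma_y = 783 MPa


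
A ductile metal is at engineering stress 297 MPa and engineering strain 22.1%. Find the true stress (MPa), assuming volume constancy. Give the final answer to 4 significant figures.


sigma_true = sigma_eng * (1 + epsilon_eng)
sigma_true = 297 * (1 + 0.221)
sigma_true = 362.6 MPa


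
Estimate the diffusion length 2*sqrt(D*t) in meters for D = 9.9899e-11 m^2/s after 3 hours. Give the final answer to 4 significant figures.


t = 3 hr = 10800 s
Diffusion length = 2*sqrt(D*t)
= 2*sqrt(9.9899e-11 * 10800)
= 2.077e-03 m


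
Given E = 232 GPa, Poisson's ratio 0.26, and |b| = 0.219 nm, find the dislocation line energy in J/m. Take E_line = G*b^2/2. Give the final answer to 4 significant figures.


Step 1: G = E / (2*(1+nu))
G = 232 / (2*(1+0.26)) = 92.0635 GPa = 9.20635e+10 Pa
Step 2: E_line = G*b^2/2
b = 0.219 nm = 2.19e-10 m
E_line = 0.5 * 9.20635e+10 * (2.19e-10)^2 = 2.208e-09 J/m


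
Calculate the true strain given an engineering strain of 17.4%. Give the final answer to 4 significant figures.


epsilon_true = ln(1 + epsilon_eng)
epsilon_true = ln(1 + 0.174)
epsilon_true = 0.1604


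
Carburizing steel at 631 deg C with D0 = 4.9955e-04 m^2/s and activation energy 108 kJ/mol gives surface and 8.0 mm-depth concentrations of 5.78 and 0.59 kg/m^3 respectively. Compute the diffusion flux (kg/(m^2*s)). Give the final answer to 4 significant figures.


Step 1: D = D0 * exp(-Qd/(R*T))
T = 631 + 273.15 = 904.15 K
D = 4.9955e-04 * exp(-108e3 / (8.314 * 904.15)) = 2.87718e-10 m^2/s
Step 2: J = D * (C1 - C2) / dx
J = 2.87718e-10 * (5.78 - 0.59) / 8e-03
J = 1.867e-07 kg/(m^2*s)


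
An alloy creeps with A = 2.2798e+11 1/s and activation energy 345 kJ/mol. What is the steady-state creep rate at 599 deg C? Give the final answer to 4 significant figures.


rate = A * exp(-Q / (R*T))
T = 599 + 273.15 = 872.15 K
rate = 2.2798e+11 * exp(-345e3 / (8.314 * 872.15))
rate = 4.949e-10 1/s


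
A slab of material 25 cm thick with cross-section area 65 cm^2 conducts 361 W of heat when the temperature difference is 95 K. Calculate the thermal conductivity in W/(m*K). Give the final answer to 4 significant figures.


k = Q*L / (A*dT)
L = 0.25 m, A = 6.5e-03 m^2
k = 361 * 0.25 / (6.5e-03 * 95)
k = 146.2 W/(m*K)


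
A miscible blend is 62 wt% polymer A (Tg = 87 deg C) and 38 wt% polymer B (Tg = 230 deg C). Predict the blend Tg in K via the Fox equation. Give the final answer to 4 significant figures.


1/Tg = w1/Tg1 + w2/Tg2 (in Kelvin)
Tg1 = 360.15 K, Tg2 = 503.15 K
1/Tg = 0.62/360.15 + 0.38/503.15
Tg = 403.8 K


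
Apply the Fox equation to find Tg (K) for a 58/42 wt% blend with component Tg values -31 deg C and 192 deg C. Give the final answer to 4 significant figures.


1/Tg = w1/Tg1 + w2/Tg2 (in Kelvin)
Tg1 = 242.15 K, Tg2 = 465.15 K
1/Tg = 0.58/242.15 + 0.42/465.15
Tg = 303.2 K


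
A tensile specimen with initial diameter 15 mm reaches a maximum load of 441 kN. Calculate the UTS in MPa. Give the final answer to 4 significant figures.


A0 = pi*(d/2)^2 = pi*(15/2)^2 = 176.715 mm^2
UTS = F_max / A0 = 441*1000 / 176.715
UTS = 2496 MPa


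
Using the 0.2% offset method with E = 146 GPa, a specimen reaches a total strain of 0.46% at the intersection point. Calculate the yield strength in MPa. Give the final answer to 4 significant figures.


Offset strain = 0.002
Elastic strain at yield = total_strain - offset = 4.6e-03 - 0.002 = 2.6e-03
sigma_y = E * elastic_strain = 146000 * 2.6e-03
sigma_y = 379.6 MPa


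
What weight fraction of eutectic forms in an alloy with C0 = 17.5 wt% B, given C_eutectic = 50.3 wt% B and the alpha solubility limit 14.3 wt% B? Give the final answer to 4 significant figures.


f_primary = (C_e - C0) / (C_e - C_alpha_max)
f_primary = (50.3 - 17.5) / (50.3 - 14.3)
f_primary = 0.911111
f_eutectic = 1 - 0.911111 = 0.08889


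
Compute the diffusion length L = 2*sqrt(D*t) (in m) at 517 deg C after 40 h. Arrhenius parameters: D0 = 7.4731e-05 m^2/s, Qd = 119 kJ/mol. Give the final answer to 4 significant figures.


Step 1: D = D0 * exp(-Qd/(R*T))
T = 790.15 K
D = 7.4731e-05 * exp(-119e3 / (8.314 * 790.15)) = 1.01497e-12 m^2/s
Step 2: L = 2*sqrt(D*t)
t = 40 h = 144000 s
L = 2*sqrt(1.01497e-12 * 144000) = 7.646e-04 m


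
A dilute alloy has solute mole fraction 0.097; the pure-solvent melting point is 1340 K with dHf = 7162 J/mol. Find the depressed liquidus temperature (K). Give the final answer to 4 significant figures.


dT = R*Tm^2*x / dHf
dT = 8.314 * 1340^2 * 0.097 / 7162
dT = 202.189 K
T_new = 1340 - 202.189 = 1138 K


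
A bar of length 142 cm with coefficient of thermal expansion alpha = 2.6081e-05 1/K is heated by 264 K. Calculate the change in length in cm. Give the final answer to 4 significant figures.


dL = L0 * alpha * dT
dL = 142 * 2.6081e-05 * 264
dL = 0.9777 cm


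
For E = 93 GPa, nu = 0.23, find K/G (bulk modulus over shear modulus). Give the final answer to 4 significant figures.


G = E / (2*(1+nu))
G = 93 / (2*(1+0.23)) = 37.8049 GPa
K = E / (3*(1-2*nu))
K = 93 / (3*(1-2*0.23)) = 57.4074 GPa
K/G = 57.4074 / 37.8049 = 1.519


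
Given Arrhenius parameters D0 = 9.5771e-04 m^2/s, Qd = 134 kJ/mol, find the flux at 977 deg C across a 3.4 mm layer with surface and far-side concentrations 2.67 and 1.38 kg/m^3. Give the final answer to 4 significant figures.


Step 1: D = D0 * exp(-Qd/(R*T))
T = 977 + 273.15 = 1250.15 K
D = 9.5771e-04 * exp(-134e3 / (8.314 * 1250.15)) = 2.41074e-09 m^2/s
Step 2: J = D * (C1 - C2) / dx
J = 2.41074e-09 * (2.67 - 1.38) / 3.4e-03
J = 9.147e-07 kg/(m^2*s)


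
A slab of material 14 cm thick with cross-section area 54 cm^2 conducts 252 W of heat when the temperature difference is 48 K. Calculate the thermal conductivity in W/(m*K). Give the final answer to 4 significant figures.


k = Q*L / (A*dT)
L = 0.14 m, A = 5.4e-03 m^2
k = 252 * 0.14 / (5.4e-03 * 48)
k = 136.1 W/(m*K)


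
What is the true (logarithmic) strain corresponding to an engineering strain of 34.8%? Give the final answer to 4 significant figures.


epsilon_true = ln(1 + epsilon_eng)
epsilon_true = ln(1 + 0.348)
epsilon_true = 0.2986


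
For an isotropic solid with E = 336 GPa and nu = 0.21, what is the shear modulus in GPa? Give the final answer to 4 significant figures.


G = E / (2*(1+nu))
G = 336 / (2*(1+0.21))
G = 138.8 GPa


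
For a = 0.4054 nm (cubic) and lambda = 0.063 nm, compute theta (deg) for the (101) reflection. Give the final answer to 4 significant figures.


d = a / sqrt(h^2+k^2+l^2)
d = 0.4054 / sqrt(2) = 0.286661 nm
lambda = 2*d*sin(theta)  =>  sin(theta) = lambda / (2*d)
sin(theta) = 0.063 / (2 * 0.286661) = 0.109886
theta = 6.309 deg


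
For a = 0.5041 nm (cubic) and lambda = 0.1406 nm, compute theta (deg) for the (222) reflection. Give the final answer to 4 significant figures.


d = a / sqrt(h^2+k^2+l^2)
d = 0.5041 / sqrt(12) = 0.145521 nm
lambda = 2*d*sin(theta)  =>  sin(theta) = lambda / (2*d)
sin(theta) = 0.1406 / (2 * 0.145521) = 0.483091
theta = 28.89 deg


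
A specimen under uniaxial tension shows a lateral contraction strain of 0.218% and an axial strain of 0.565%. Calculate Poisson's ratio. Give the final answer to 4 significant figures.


nu = -epsilon_lat / epsilon_axial
Lateral strain is contraction (negative), so using magnitudes:
nu = 0.218 / 0.565
nu = 0.3858


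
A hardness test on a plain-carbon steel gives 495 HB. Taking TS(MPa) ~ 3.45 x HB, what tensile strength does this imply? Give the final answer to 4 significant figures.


TS (MPa) = 3.45 * HB
TS = 3.45 * 495
TS = 1708 MPa


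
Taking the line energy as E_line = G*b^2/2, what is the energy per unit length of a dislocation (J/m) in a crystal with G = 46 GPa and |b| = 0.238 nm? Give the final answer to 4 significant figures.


E = G*b^2/2
b = 0.238 nm = 2.38e-10 m
G = 46 GPa = 4.6e+10 Pa
E = 0.5 * 4.6e+10 * (2.38e-10)^2
E = 1.303e-09 J/m


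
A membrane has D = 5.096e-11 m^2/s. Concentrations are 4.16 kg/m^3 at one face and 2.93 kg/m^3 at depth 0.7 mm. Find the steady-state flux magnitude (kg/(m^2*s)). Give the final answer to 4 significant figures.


J = -D * (dC/dx) = D * (C1 - C2) / dx
J = 5.096e-11 * (4.16 - 2.93) / 7e-04
J = 8.954e-08 kg/(m^2*s)


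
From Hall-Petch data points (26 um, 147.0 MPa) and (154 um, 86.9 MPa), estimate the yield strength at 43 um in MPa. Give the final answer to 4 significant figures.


sigma_y = sigma0 + k / sqrt(d)
1/sqrt(d1) = 1/sqrt(2.6e-05) = 196.116;  1/sqrt(d2) = 80.5823
k = (sigma1 - sigma2) / (1/sqrt(d1) - 1/sqrt(d2)) = (147.0 - 86.9) / (196.116 - 80.5823) = 0.520194 MPa*m^0.5
sigma0 = sigma1 - k/sqrt(d1) = 147.0 - 0.520194*196.116 = 44.9816 MPa
sigma_y(d3) = 44.9816 + 0.520194 / sqrt(4.3e-05) = 124.3 MPa


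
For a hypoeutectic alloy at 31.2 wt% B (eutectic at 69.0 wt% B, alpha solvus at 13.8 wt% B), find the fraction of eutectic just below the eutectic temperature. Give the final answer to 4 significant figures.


f_primary = (C_e - C0) / (C_e - C_alpha_max)
f_primary = (69.0 - 31.2) / (69.0 - 13.8)
f_primary = 0.684783
f_eutectic = 1 - 0.684783 = 0.3152


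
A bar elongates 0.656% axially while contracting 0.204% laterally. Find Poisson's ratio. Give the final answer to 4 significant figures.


nu = -epsilon_lat / epsilon_axial
Lateral strain is contraction (negative), so using magnitudes:
nu = 0.204 / 0.656
nu = 0.311


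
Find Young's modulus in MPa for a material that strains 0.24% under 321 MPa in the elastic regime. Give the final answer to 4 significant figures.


E = sigma / epsilon
epsilon = 0.24% = 2.4e-03
E = 321 / 2.4e-03
E = 133800 MPa


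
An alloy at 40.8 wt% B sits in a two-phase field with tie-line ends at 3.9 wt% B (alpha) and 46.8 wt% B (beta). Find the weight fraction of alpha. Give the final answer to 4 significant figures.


f_alpha = (C_beta - C0) / (C_beta - C_alpha)
f_alpha = (46.8 - 40.8) / (46.8 - 3.9)
f_alpha = 0.1399


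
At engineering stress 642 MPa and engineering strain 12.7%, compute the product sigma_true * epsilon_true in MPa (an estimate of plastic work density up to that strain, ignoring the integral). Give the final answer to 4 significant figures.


sigma_true = sigma_eng * (1 + epsilon_eng)
sigma_true = 642 * (1 + 0.127) = 723.534 MPa
epsilon_true = ln(1 + epsilon_eng)
epsilon_true = ln(1 + 0.127) = 0.119559
sigma_true * epsilon_true = 723.534 * 0.119559 = 86.51 MPa


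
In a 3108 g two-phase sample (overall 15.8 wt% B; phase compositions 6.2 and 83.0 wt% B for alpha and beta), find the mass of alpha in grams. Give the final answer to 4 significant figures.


f_alpha = (C_beta - C0) / (C_beta - C_alpha)
f_alpha = (83.0 - 15.8) / (83.0 - 6.2) = 0.875
m_alpha = f_alpha * m_total = 0.875 * 3108 = 2720 g


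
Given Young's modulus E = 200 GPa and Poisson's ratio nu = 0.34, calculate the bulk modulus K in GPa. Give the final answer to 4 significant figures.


K = E / (3*(1-2*nu))
K = 200 / (3*(1-2*0.34))
K = 208.3 GPa


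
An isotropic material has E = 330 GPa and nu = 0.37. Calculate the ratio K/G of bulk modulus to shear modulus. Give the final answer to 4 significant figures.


G = E / (2*(1+nu))
G = 330 / (2*(1+0.37)) = 120.438 GPa
K = E / (3*(1-2*nu))
K = 330 / (3*(1-2*0.37)) = 423.077 GPa
K/G = 423.077 / 120.438 = 3.513


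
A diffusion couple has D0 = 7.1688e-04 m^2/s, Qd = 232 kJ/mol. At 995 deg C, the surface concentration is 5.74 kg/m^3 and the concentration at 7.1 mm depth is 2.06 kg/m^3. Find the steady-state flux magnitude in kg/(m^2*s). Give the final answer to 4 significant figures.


Step 1: D = D0 * exp(-Qd/(R*T))
T = 995 + 273.15 = 1268.15 K
D = 7.1688e-04 * exp(-232e3 / (8.314 * 1268.15)) = 1.99116e-13 m^2/s
Step 2: J = D * (C1 - C2) / dx
J = 1.99116e-13 * (5.74 - 2.06) / 7.1e-03
J = 1.032e-10 kg/(m^2*s)


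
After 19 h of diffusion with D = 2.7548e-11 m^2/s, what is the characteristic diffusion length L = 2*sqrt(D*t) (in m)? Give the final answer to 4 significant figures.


t = 19 hr = 68400 s
Diffusion length = 2*sqrt(D*t)
= 2*sqrt(2.7548e-11 * 68400)
= 2.745e-03 m


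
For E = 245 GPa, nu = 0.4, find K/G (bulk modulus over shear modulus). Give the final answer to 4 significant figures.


G = E / (2*(1+nu))
G = 245 / (2*(1+0.4)) = 87.5 GPa
K = E / (3*(1-2*nu))
K = 245 / (3*(1-2*0.4)) = 408.333 GPa
K/G = 408.333 / 87.5 = 4.667


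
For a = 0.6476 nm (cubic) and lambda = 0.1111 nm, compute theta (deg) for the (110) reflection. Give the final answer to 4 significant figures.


d = a / sqrt(h^2+k^2+l^2)
d = 0.6476 / sqrt(2) = 0.457922 nm
lambda = 2*d*sin(theta)  =>  sin(theta) = lambda / (2*d)
sin(theta) = 0.1111 / (2 * 0.457922) = 0.121309
theta = 6.968 deg


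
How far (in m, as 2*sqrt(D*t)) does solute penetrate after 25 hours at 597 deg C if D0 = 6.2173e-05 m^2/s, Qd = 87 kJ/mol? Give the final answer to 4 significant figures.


Step 1: D = D0 * exp(-Qd/(R*T))
T = 870.15 K
D = 6.2173e-05 * exp(-87e3 / (8.314 * 870.15)) = 3.72263e-10 m^2/s
Step 2: L = 2*sqrt(D*t)
t = 25 h = 90000 s
L = 2*sqrt(3.72263e-10 * 90000) = 0.01158 m


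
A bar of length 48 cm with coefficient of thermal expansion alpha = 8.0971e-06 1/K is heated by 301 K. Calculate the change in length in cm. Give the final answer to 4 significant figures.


dL = L0 * alpha * dT
dL = 48 * 8.0971e-06 * 301
dL = 0.117 cm


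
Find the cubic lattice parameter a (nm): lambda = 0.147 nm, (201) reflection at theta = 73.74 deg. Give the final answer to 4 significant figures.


d = lambda / (2*sin(theta))
d = 0.147 / (2*sin(73.74 deg))
d = 0.0765624 nm
a = d * sqrt(h^2+k^2+l^2) = 0.0765624 * sqrt(5)
a = 0.1712 nm


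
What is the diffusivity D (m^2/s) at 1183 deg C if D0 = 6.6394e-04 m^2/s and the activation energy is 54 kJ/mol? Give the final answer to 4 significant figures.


D = D0 * exp(-Qd / (R*T))
T = 1456.15 K
D = 6.6394e-04 * exp(-54e3 / (8.314 * 1456.15))
D = 7.673e-06 m^2/s


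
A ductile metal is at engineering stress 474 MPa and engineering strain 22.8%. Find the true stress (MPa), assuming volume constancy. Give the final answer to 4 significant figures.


sigma_true = sigma_eng * (1 + epsilon_eng)
sigma_true = 474 * (1 + 0.228)
sigma_true = 582.1 MPa


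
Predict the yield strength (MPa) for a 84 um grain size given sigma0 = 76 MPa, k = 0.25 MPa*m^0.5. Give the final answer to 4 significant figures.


sigma_y = sigma0 + k / sqrt(d)
d = 84 um = 8.4e-05 m
sigma_y = 76 + 0.25 / sqrt(8.4e-05)
sigma_y = 103.3 MPa


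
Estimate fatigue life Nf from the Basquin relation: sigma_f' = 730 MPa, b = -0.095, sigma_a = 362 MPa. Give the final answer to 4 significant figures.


sigma_a = sigma_f' * (2*Nf)^b
2*Nf = (sigma_a / sigma_f')^(1/b)
2*Nf = (362 / 730)^(1/-0.095)
2*Nf = 1608.67
Nf = 804.3 cycles


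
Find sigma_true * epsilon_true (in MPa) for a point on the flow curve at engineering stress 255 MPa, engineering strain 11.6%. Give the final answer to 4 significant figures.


sigma_true = sigma_eng * (1 + epsilon_eng)
sigma_true = 255 * (1 + 0.116) = 284.58 MPa
epsilon_true = ln(1 + epsilon_eng)
epsilon_true = ln(1 + 0.116) = 0.109751
sigma_true * epsilon_true = 284.58 * 0.109751 = 31.23 MPa


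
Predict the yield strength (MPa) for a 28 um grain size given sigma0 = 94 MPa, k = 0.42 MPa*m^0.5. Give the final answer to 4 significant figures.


sigma_y = sigma0 + k / sqrt(d)
d = 28 um = 2.8e-05 m
sigma_y = 94 + 0.42 / sqrt(2.8e-05)
sigma_y = 173.4 MPa


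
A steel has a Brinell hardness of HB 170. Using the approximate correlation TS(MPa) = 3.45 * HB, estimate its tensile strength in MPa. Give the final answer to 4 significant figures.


TS (MPa) = 3.45 * HB
TS = 3.45 * 170
TS = 586.5 MPa


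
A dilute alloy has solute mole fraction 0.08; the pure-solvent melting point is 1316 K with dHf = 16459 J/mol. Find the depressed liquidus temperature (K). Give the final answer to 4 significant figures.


dT = R*Tm^2*x / dHf
dT = 8.314 * 1316^2 * 0.08 / 16459
dT = 69.9855 K
T_new = 1316 - 69.9855 = 1246 K


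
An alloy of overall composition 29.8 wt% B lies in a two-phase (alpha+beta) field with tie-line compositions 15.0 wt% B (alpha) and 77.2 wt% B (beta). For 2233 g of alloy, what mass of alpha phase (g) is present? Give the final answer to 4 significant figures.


f_alpha = (C_beta - C0) / (C_beta - C_alpha)
f_alpha = (77.2 - 29.8) / (77.2 - 15.0) = 0.762058
m_alpha = f_alpha * m_total = 0.762058 * 2233 = 1702 g


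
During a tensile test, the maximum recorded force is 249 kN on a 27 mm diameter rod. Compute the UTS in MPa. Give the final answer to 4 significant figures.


A0 = pi*(d/2)^2 = pi*(27/2)^2 = 572.555 mm^2
UTS = F_max / A0 = 249*1000 / 572.555
UTS = 434.9 MPa


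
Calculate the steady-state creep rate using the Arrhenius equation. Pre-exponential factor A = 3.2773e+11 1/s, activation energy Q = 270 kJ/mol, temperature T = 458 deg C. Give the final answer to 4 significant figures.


rate = A * exp(-Q / (R*T))
T = 458 + 273.15 = 731.15 K
rate = 3.2773e+11 * exp(-270e3 / (8.314 * 731.15))
rate = 1.681e-08 1/s


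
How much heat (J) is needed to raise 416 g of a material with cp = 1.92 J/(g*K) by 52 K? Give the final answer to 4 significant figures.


Q = m * cp * dT
Q = 416 * 1.92 * 52
Q = 41530 J


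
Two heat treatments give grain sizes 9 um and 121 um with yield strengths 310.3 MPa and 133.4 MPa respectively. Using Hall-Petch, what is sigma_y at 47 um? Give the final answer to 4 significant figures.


sigma_y = sigma0 + k / sqrt(d)
1/sqrt(d1) = 1/sqrt(9e-06) = 333.333;  1/sqrt(d2) = 90.9091
k = (sigma1 - sigma2) / (1/sqrt(d1) - 1/sqrt(d2)) = (310.3 - 133.4) / (333.333 - 90.9091) = 0.729713 MPa*m^0.5
sigma0 = sigma1 - k/sqrt(d1) = 310.3 - 0.729713*333.333 = 67.0625 MPa
sigma_y(d3) = 67.0625 + 0.729713 / sqrt(4.7e-05) = 173.5 MPa


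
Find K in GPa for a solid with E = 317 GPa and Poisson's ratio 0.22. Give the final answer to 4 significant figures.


K = E / (3*(1-2*nu))
K = 317 / (3*(1-2*0.22))
K = 188.7 GPa


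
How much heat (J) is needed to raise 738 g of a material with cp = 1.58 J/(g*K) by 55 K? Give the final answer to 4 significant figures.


Q = m * cp * dT
Q = 738 * 1.58 * 55
Q = 64130 J


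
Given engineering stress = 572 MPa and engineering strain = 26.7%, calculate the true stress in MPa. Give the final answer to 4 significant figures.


sigma_true = sigma_eng * (1 + epsilon_eng)
sigma_true = 572 * (1 + 0.267)
sigma_true = 724.7 MPa


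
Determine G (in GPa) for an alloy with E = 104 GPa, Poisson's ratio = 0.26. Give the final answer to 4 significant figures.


G = E / (2*(1+nu))
G = 104 / (2*(1+0.26))
G = 41.27 GPa


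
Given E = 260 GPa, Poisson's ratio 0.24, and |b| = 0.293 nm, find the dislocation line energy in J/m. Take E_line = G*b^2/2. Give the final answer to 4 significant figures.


Step 1: G = E / (2*(1+nu))
G = 260 / (2*(1+0.24)) = 104.839 GPa = 1.04839e+11 Pa
Step 2: E_line = G*b^2/2
b = 0.293 nm = 2.93e-10 m
E_line = 0.5 * 1.04839e+11 * (2.93e-10)^2 = 4.5e-09 J/m


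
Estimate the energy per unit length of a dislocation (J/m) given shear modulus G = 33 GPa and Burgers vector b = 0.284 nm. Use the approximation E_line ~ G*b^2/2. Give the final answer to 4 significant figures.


E = G*b^2/2
b = 0.284 nm = 2.84e-10 m
G = 33 GPa = 3.3e+10 Pa
E = 0.5 * 3.3e+10 * (2.84e-10)^2
E = 1.331e-09 J/m


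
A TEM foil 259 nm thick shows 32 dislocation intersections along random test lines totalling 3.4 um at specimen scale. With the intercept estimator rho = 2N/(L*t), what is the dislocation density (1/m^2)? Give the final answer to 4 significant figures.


rho = 2N / (L * t)
L = 3.4 um = 3.4e-06 m, t = 259 nm = 2.59e-07 m
rho = 2 * 32 / (3.4e-06 * 2.59e-07)
rho = 7.268e+13 1/m^2


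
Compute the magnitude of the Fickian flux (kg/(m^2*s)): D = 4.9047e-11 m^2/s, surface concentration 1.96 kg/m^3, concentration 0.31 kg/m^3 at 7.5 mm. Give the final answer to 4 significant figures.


J = -D * (dC/dx) = D * (C1 - C2) / dx
J = 4.9047e-11 * (1.96 - 0.31) / 7.5e-03
J = 1.079e-08 kg/(m^2*s)


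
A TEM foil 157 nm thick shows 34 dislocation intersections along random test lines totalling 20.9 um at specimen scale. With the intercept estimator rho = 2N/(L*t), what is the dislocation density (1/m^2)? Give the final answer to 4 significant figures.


rho = 2N / (L * t)
L = 20.9 um = 2.09e-05 m, t = 157 nm = 1.57e-07 m
rho = 2 * 34 / (2.09e-05 * 1.57e-07)
rho = 2.072e+13 1/m^2


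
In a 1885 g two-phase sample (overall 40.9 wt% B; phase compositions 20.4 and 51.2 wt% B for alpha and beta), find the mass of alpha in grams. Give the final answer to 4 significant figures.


f_alpha = (C_beta - C0) / (C_beta - C_alpha)
f_alpha = (51.2 - 40.9) / (51.2 - 20.4) = 0.334416
m_alpha = f_alpha * m_total = 0.334416 * 1885 = 630.4 g


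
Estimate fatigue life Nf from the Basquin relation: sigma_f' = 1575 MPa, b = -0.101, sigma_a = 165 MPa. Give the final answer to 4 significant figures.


sigma_a = sigma_f' * (2*Nf)^b
2*Nf = (sigma_a / sigma_f')^(1/b)
2*Nf = (165 / 1575)^(1/-0.101)
2*Nf = 5.02292e+09
Nf = 2.511e+09 cycles


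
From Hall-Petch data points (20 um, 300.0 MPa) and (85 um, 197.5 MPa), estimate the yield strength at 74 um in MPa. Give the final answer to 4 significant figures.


sigma_y = sigma0 + k / sqrt(d)
1/sqrt(d1) = 1/sqrt(2e-05) = 223.607;  1/sqrt(d2) = 108.465
k = (sigma1 - sigma2) / (1/sqrt(d1) - 1/sqrt(d2)) = (300.0 - 197.5) / (223.607 - 108.465) = 0.890208 MPa*m^0.5
sigma0 = sigma1 - k/sqrt(d1) = 300.0 - 0.890208*223.607 = 100.943 MPa
sigma_y(d3) = 100.943 + 0.890208 / sqrt(7.4e-05) = 204.4 MPa


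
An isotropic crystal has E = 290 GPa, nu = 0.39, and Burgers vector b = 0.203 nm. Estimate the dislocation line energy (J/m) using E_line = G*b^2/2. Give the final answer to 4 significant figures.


Step 1: G = E / (2*(1+nu))
G = 290 / (2*(1+0.39)) = 104.317 GPa = 1.04317e+11 Pa
Step 2: E_line = G*b^2/2
b = 0.203 nm = 2.03e-10 m
E_line = 0.5 * 1.04317e+11 * (2.03e-10)^2 = 2.149e-09 J/m


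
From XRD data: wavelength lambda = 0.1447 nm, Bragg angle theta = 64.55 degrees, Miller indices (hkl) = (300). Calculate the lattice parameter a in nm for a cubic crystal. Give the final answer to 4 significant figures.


d = lambda / (2*sin(theta))
d = 0.1447 / (2*sin(64.55 deg))
d = 0.0801253 nm
a = d * sqrt(h^2+k^2+l^2) = 0.0801253 * sqrt(9)
a = 0.2404 nm


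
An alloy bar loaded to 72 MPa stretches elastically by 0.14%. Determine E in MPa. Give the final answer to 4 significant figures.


E = sigma / epsilon
epsilon = 0.14% = 1.4e-03
E = 72 / 1.4e-03
E = 51430 MPa


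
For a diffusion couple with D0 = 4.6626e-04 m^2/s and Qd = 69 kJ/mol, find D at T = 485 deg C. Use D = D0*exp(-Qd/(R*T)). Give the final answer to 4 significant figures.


D = D0 * exp(-Qd / (R*T))
T = 758.15 K
D = 4.6626e-04 * exp(-69e3 / (8.314 * 758.15))
D = 8.214e-09 m^2/s


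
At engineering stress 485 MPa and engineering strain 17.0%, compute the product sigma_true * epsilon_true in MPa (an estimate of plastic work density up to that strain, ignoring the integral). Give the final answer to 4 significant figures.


sigma_true = sigma_eng * (1 + epsilon_eng)
sigma_true = 485 * (1 + 0.17) = 567.45 MPa
epsilon_true = ln(1 + epsilon_eng)
epsilon_true = ln(1 + 0.17) = 0.157004
sigma_true * epsilon_true = 567.45 * 0.157004 = 89.09 MPa


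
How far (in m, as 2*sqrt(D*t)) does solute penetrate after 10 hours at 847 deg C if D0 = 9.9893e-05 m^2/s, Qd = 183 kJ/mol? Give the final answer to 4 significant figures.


Step 1: D = D0 * exp(-Qd/(R*T))
T = 1120.15 K
D = 9.9893e-05 * exp(-183e3 / (8.314 * 1120.15)) = 2.92148e-13 m^2/s
Step 2: L = 2*sqrt(D*t)
t = 10 h = 36000 s
L = 2*sqrt(2.92148e-13 * 36000) = 2.051e-04 m


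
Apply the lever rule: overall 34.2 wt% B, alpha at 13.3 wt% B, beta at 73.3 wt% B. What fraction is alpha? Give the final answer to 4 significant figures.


f_alpha = (C_beta - C0) / (C_beta - C_alpha)
f_alpha = (73.3 - 34.2) / (73.3 - 13.3)
f_alpha = 0.6517


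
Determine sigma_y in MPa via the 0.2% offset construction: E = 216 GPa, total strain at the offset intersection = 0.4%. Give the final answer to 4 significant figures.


Offset strain = 0.002
Elastic strain at yield = total_strain - offset = 4e-03 - 0.002 = 2e-03
sigma_y = E * elastic_strain = 216000 * 2e-03
sigma_y = 432 MPa


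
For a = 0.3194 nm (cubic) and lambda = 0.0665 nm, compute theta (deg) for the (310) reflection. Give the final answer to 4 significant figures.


d = a / sqrt(h^2+k^2+l^2)
d = 0.3194 / sqrt(10) = 0.101003 nm
lambda = 2*d*sin(theta)  =>  sin(theta) = lambda / (2*d)
sin(theta) = 0.0665 / (2 * 0.101003) = 0.329198
theta = 19.22 deg


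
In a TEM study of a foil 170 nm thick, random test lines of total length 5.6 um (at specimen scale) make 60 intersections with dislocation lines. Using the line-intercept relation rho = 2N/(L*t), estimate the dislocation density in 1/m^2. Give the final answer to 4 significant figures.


rho = 2N / (L * t)
L = 5.6 um = 5.6e-06 m, t = 170 nm = 1.7e-07 m
rho = 2 * 60 / (5.6e-06 * 1.7e-07)
rho = 1.261e+14 1/m^2


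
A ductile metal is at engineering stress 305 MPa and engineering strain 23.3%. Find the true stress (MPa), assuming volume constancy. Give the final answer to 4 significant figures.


sigma_true = sigma_eng * (1 + epsilon_eng)
sigma_true = 305 * (1 + 0.233)
sigma_true = 376.1 MPa


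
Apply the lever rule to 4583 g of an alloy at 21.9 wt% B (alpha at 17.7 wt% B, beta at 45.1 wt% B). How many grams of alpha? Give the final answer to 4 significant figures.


f_alpha = (C_beta - C0) / (C_beta - C_alpha)
f_alpha = (45.1 - 21.9) / (45.1 - 17.7) = 0.846715
m_alpha = f_alpha * m_total = 0.846715 * 4583 = 3880 g


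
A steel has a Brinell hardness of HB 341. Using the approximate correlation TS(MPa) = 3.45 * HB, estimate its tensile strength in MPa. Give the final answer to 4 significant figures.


TS (MPa) = 3.45 * HB
TS = 3.45 * 341
TS = 1176 MPa


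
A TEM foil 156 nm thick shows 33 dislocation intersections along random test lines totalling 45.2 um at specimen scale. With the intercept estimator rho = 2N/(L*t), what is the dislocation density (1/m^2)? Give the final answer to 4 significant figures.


rho = 2N / (L * t)
L = 45.2 um = 4.52e-05 m, t = 156 nm = 1.56e-07 m
rho = 2 * 33 / (4.52e-05 * 1.56e-07)
rho = 9.36e+12 1/m^2


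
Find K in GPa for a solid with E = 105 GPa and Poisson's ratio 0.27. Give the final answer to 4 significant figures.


K = E / (3*(1-2*nu))
K = 105 / (3*(1-2*0.27))
K = 76.09 GPa


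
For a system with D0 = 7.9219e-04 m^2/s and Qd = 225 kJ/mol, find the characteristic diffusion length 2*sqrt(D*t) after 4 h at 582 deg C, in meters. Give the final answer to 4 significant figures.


Step 1: D = D0 * exp(-Qd/(R*T))
T = 855.15 K
D = 7.9219e-04 * exp(-225e3 / (8.314 * 855.15)) = 1.42819e-17 m^2/s
Step 2: L = 2*sqrt(D*t)
t = 4 h = 14400 s
L = 2*sqrt(1.42819e-17 * 14400) = 9.07e-07 m


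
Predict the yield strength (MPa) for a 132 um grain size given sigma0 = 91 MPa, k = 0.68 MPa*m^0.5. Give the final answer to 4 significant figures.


sigma_y = sigma0 + k / sqrt(d)
d = 132 um = 1.32e-04 m
sigma_y = 91 + 0.68 / sqrt(1.32e-04)
sigma_y = 150.2 MPa


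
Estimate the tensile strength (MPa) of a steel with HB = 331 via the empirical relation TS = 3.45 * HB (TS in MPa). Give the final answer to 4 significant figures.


TS (MPa) = 3.45 * HB
TS = 3.45 * 331
TS = 1142 MPa


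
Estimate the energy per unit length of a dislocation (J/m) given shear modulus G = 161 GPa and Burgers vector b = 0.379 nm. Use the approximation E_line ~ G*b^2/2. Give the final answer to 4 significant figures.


E = G*b^2/2
b = 0.379 nm = 3.79e-10 m
G = 161 GPa = 1.61e+11 Pa
E = 0.5 * 1.61e+11 * (3.79e-10)^2
E = 1.156e-08 J/m


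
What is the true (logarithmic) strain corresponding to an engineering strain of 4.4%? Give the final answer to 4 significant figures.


epsilon_true = ln(1 + epsilon_eng)
epsilon_true = ln(1 + 0.044)
epsilon_true = 0.04306


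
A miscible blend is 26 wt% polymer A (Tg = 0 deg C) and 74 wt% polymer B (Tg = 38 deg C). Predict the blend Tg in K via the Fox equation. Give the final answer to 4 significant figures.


1/Tg = w1/Tg1 + w2/Tg2 (in Kelvin)
Tg1 = 273.15 K, Tg2 = 311.15 K
1/Tg = 0.26/273.15 + 0.74/311.15
Tg = 300.3 K


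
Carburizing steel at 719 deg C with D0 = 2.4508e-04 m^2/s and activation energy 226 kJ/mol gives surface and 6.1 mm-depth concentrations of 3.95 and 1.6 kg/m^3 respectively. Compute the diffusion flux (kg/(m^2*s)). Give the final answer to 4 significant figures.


Step 1: D = D0 * exp(-Qd/(R*T))
T = 719 + 273.15 = 992.15 K
D = 2.4508e-04 * exp(-226e3 / (8.314 * 992.15)) = 3.09348e-16 m^2/s
Step 2: J = D * (C1 - C2) / dx
J = 3.09348e-16 * (3.95 - 1.6) / 6.1e-03
J = 1.192e-13 kg/(m^2*s)


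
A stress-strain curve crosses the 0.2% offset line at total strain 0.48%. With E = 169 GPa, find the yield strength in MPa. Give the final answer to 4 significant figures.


Offset strain = 0.002
Elastic strain at yield = total_strain - offset = 4.8e-03 - 0.002 = 2.8e-03
sigma_y = E * elastic_strain = 169000 * 2.8e-03
sigma_y = 473.2 MPa


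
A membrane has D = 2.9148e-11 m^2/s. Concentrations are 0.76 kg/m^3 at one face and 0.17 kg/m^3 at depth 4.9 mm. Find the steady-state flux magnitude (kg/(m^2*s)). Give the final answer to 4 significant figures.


J = -D * (dC/dx) = D * (C1 - C2) / dx
J = 2.9148e-11 * (0.76 - 0.17) / 4.9e-03
J = 3.51e-09 kg/(m^2*s)


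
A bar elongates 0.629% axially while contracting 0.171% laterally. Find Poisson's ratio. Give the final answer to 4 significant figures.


nu = -epsilon_lat / epsilon_axial
Lateral strain is contraction (negative), so using magnitudes:
nu = 0.171 / 0.629
nu = 0.2719


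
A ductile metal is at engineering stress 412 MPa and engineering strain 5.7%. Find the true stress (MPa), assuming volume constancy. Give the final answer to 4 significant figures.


sigma_true = sigma_eng * (1 + epsilon_eng)
sigma_true = 412 * (1 + 0.057)
sigma_true = 435.5 MPa


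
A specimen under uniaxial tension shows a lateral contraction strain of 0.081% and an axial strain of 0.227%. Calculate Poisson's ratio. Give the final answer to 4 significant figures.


nu = -epsilon_lat / epsilon_axial
Lateral strain is contraction (negative), so using magnitudes:
nu = 0.081 / 0.227
nu = 0.3568


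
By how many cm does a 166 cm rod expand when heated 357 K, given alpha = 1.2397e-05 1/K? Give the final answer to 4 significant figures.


dL = L0 * alpha * dT
dL = 166 * 1.2397e-05 * 357
dL = 0.7347 cm


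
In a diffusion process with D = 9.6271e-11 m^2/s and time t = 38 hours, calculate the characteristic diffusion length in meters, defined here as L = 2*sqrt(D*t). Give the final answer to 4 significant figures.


t = 38 hr = 136800 s
Diffusion length = 2*sqrt(D*t)
= 2*sqrt(9.6271e-11 * 136800)
= 7.258e-03 m


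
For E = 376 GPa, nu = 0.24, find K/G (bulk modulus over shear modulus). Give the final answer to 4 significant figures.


G = E / (2*(1+nu))
G = 376 / (2*(1+0.24)) = 151.613 GPa
K = E / (3*(1-2*nu))
K = 376 / (3*(1-2*0.24)) = 241.026 GPa
K/G = 241.026 / 151.613 = 1.59


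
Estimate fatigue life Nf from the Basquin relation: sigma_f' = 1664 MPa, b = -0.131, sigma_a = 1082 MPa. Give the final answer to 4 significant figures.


sigma_a = sigma_f' * (2*Nf)^b
2*Nf = (sigma_a / sigma_f')^(1/b)
2*Nf = (1082 / 1664)^(1/-0.131)
2*Nf = 26.7249
Nf = 13.36 cycles


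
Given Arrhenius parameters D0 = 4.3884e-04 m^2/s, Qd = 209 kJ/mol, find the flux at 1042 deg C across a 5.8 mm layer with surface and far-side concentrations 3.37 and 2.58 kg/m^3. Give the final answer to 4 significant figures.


Step 1: D = D0 * exp(-Qd/(R*T))
T = 1042 + 273.15 = 1315.15 K
D = 4.3884e-04 * exp(-209e3 / (8.314 * 1315.15)) = 2.19292e-12 m^2/s
Step 2: J = D * (C1 - C2) / dx
J = 2.19292e-12 * (3.37 - 2.58) / 5.8e-03
J = 2.987e-10 kg/(m^2*s)


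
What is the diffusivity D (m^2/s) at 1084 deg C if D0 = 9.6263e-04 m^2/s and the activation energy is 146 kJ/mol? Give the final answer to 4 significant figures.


D = D0 * exp(-Qd / (R*T))
T = 1357.15 K
D = 9.6263e-04 * exp(-146e3 / (8.314 * 1357.15))
D = 2.312e-09 m^2/s


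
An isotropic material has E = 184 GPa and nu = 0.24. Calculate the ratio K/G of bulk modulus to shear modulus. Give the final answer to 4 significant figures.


G = E / (2*(1+nu))
G = 184 / (2*(1+0.24)) = 74.1935 GPa
K = E / (3*(1-2*nu))
K = 184 / (3*(1-2*0.24)) = 117.949 GPa
K/G = 117.949 / 74.1935 = 1.59


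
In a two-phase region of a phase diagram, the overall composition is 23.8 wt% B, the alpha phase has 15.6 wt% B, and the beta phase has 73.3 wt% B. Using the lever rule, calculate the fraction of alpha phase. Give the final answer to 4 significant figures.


f_alpha = (C_beta - C0) / (C_beta - C_alpha)
f_alpha = (73.3 - 23.8) / (73.3 - 15.6)
f_alpha = 0.8579


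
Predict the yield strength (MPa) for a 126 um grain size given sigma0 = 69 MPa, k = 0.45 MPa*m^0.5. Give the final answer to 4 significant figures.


sigma_y = sigma0 + k / sqrt(d)
d = 126 um = 1.26e-04 m
sigma_y = 69 + 0.45 / sqrt(1.26e-04)
sigma_y = 109.1 MPa


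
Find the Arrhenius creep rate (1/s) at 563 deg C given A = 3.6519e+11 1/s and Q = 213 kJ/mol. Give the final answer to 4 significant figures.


rate = A * exp(-Q / (R*T))
T = 563 + 273.15 = 836.15 K
rate = 3.6519e+11 * exp(-213e3 / (8.314 * 836.15))
rate = 0.01802 1/s


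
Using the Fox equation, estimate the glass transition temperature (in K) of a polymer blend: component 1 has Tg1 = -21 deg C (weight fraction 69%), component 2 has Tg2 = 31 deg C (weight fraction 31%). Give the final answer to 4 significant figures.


1/Tg = w1/Tg1 + w2/Tg2 (in Kelvin)
Tg1 = 252.15 K, Tg2 = 304.15 K
1/Tg = 0.69/252.15 + 0.31/304.15
Tg = 266.3 K


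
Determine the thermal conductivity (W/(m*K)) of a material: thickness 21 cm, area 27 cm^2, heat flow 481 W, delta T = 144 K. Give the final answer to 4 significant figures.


k = Q*L / (A*dT)
L = 0.21 m, A = 2.7e-03 m^2
k = 481 * 0.21 / (2.7e-03 * 144)
k = 259.8 W/(m*K)


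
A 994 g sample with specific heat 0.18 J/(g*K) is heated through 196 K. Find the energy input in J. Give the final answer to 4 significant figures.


Q = m * cp * dT
Q = 994 * 0.18 * 196
Q = 35070 J


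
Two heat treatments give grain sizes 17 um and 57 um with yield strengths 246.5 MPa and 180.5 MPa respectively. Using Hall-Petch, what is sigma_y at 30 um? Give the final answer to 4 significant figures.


sigma_y = sigma0 + k / sqrt(d)
1/sqrt(d1) = 1/sqrt(1.7e-05) = 242.536;  1/sqrt(d2) = 132.453
k = (sigma1 - sigma2) / (1/sqrt(d1) - 1/sqrt(d2)) = (246.5 - 180.5) / (242.536 - 132.453) = 0.599551 MPa*m^0.5
sigma0 = sigma1 - k/sqrt(d1) = 246.5 - 0.599551*242.536 = 101.088 MPa
sigma_y(d3) = 101.088 + 0.599551 / sqrt(3e-05) = 210.6 MPa


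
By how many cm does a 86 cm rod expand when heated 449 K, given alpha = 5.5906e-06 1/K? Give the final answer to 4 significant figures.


dL = L0 * alpha * dT
dL = 86 * 5.5906e-06 * 449
dL = 0.2159 cm


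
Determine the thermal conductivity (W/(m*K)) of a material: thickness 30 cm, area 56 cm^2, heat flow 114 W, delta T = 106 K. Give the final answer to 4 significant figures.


k = Q*L / (A*dT)
L = 0.3 m, A = 5.6e-03 m^2
k = 114 * 0.3 / (5.6e-03 * 106)
k = 57.61 W/(m*K)


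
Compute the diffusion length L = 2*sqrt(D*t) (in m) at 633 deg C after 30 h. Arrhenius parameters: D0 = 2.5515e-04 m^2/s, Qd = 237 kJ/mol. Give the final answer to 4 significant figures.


Step 1: D = D0 * exp(-Qd/(R*T))
T = 906.15 K
D = 2.5515e-04 * exp(-237e3 / (8.314 * 906.15)) = 5.5531e-18 m^2/s
Step 2: L = 2*sqrt(D*t)
t = 30 h = 108000 s
L = 2*sqrt(5.5531e-18 * 108000) = 1.549e-06 m


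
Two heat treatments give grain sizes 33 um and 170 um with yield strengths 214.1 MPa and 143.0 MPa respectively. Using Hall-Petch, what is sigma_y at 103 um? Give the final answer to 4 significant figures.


sigma_y = sigma0 + k / sqrt(d)
1/sqrt(d1) = 1/sqrt(3.3e-05) = 174.078;  1/sqrt(d2) = 76.6965
k = (sigma1 - sigma2) / (1/sqrt(d1) - 1/sqrt(d2)) = (214.1 - 143.0) / (174.078 - 76.6965) = 0.730121 MPa*m^0.5
sigma0 = sigma1 - k/sqrt(d1) = 214.1 - 0.730121*174.078 = 87.0023 MPa
sigma_y(d3) = 87.0023 + 0.730121 / sqrt(1.03e-04) = 158.9 MPa


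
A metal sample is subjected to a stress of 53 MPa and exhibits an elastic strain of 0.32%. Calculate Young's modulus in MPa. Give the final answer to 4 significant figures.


E = sigma / epsilon
epsilon = 0.32% = 3.2e-03
E = 53 / 3.2e-03
E = 16560 MPa


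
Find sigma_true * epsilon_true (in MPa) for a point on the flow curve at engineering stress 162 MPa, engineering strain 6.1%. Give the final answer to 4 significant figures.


sigma_true = sigma_eng * (1 + epsilon_eng)
sigma_true = 162 * (1 + 0.061) = 171.882 MPa
epsilon_true = ln(1 + epsilon_eng)
epsilon_true = ln(1 + 0.061) = 0.0592119
sigma_true * epsilon_true = 171.882 * 0.0592119 = 10.18 MPa


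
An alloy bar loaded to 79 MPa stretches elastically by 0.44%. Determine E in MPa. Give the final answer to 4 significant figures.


E = sigma / epsilon
epsilon = 0.44% = 4.4e-03
E = 79 / 4.4e-03
E = 17950 MPa


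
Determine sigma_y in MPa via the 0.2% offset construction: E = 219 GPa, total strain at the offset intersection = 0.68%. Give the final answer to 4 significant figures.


Offset strain = 0.002
Elastic strain at yield = total_strain - offset = 6.8e-03 - 0.002 = 4.8e-03
sigma_y = E * elastic_strain = 219000 * 4.8e-03
sigma_y = 1051 MPa


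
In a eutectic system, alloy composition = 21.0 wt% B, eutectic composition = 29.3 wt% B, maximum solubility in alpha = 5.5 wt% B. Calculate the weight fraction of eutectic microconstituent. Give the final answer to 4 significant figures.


f_primary = (C_e - C0) / (C_e - C_alpha_max)
f_primary = (29.3 - 21.0) / (29.3 - 5.5)
f_primary = 0.348739
f_eutectic = 1 - 0.348739 = 0.6513


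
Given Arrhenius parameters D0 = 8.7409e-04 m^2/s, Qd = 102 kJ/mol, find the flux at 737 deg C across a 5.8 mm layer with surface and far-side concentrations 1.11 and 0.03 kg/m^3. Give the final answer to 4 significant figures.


Step 1: D = D0 * exp(-Qd/(R*T))
T = 737 + 273.15 = 1010.15 K
D = 8.7409e-04 * exp(-102e3 / (8.314 * 1010.15)) = 4.64481e-09 m^2/s
Step 2: J = D * (C1 - C2) / dx
J = 4.64481e-09 * (1.11 - 0.03) / 5.8e-03
J = 8.649e-07 kg/(m^2*s)


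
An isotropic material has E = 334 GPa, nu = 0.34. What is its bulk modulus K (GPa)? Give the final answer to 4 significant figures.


K = E / (3*(1-2*nu))
K = 334 / (3*(1-2*0.34))
K = 347.9 GPa
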